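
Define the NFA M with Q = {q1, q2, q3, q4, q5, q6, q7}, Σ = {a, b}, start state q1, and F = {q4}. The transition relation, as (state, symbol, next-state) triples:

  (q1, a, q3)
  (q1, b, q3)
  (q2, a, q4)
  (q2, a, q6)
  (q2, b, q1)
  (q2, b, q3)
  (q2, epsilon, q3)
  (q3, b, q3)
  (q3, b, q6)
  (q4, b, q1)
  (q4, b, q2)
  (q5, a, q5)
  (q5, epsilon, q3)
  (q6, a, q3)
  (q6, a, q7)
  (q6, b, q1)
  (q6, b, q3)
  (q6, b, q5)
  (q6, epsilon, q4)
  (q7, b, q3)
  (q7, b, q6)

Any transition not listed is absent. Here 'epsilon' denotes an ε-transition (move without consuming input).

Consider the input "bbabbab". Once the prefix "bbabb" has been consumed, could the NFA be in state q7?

Start in {q1}.
Read 'b': q1→{q3}; now {q3}.
Read 'b': q3→{q3, q6}; union {q3, q6}; ε-closure = {q3, q4, q6}.
Read 'a': q3→∅, q4→∅, q6→{q3, q7}; now {q3, q7}.
Read 'b': q3→{q3, q6}, q7→{q3, q6}; union {q3, q6}; ε-closure = {q3, q4, q6}.
Read 'b': q3→{q3, q6}, q4→{q1, q2}, q6→{q1, q3, q5}; union {q1, q2, q3, q5, q6}; ε-closure = {q1, q2, q3, q4, q5, q6}.
State q7 is not in {q1, q2, q3, q4, q5, q6}.

No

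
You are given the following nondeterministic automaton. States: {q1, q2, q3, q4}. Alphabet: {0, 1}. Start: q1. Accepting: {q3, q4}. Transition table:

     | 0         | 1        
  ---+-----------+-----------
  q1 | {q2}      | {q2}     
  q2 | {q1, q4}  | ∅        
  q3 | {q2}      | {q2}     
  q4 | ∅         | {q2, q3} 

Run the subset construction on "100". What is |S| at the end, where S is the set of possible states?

Start in {q1}.
Read '1': q1→{q2}; now {q2}.
Read '0': q2→{q1, q4}; now {q1, q4}.
Read '0': q1→{q2}, q4→∅; now {q2}.
That set has 1 state.

1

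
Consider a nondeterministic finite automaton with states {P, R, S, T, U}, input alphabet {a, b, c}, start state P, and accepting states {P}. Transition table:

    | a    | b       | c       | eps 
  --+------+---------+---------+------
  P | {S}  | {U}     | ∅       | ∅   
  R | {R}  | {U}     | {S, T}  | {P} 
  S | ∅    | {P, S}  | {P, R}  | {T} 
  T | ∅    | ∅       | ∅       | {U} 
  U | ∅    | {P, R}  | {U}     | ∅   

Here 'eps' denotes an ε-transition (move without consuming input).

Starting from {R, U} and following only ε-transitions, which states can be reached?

{P, R, U}

Begin with {R, U}.
ε-move R → P; add P.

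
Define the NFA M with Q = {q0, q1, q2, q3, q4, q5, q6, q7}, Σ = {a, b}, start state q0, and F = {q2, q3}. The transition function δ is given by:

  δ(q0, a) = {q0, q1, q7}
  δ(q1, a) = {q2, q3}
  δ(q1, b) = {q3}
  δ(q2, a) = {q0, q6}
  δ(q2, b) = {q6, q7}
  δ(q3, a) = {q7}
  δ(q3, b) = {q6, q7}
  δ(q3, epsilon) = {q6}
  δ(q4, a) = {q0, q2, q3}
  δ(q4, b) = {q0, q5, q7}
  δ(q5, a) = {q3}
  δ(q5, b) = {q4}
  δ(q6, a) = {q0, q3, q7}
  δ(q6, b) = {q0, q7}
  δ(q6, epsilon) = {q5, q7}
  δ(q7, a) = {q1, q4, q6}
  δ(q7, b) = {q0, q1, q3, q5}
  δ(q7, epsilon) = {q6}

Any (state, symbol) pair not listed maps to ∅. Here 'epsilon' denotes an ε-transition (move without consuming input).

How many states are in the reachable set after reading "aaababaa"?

8

Start in {q0}.
Read 'a': q0→{q0, q1, q7}; union {q0, q1, q7}; ε-closure = {q0, q1, q5, q6, q7}.
Read 'a': q0→{q0, q1, q7}, q1→{q2, q3}, q5→{q3}, q6→{q0, q3, q7}, q7→{q1, q4, q6}; union {q0, q1, q2, q3, q4, q6, q7}; ε-closure = {q0, q1, q2, q3, q4, q5, q6, q7}.
Read 'a': q0→{q0, q1, q7}, q1→{q2, q3}, q2→{q0, q6}, q3→{q7}, q4→{q0, q2, q3}, q5→{q3}, q6→{q0, q3, q7}, q7→{q1, q4, q6}; union {q0, q1, q2, q3, q4, q6, q7}; ε-closure = {q0, q1, q2, q3, q4, q5, q6, q7}.
Read 'b': q0→∅, q1→{q3}, q2→{q6, q7}, q3→{q6, q7}, q4→{q0, q5, q7}, q5→{q4}, q6→{q0, q7}, q7→{q0, q1, q3, q5}; now {q0, q1, q3, q4, q5, q6, q7}.
Read 'a': q0→{q0, q1, q7}, q1→{q2, q3}, q3→{q7}, q4→{q0, q2, q3}, q5→{q3}, q6→{q0, q3, q7}, q7→{q1, q4, q6}; union {q0, q1, q2, q3, q4, q6, q7}; ε-closure = {q0, q1, q2, q3, q4, q5, q6, q7}.
Read 'b': q0→∅, q1→{q3}, q2→{q6, q7}, q3→{q6, q7}, q4→{q0, q5, q7}, q5→{q4}, q6→{q0, q7}, q7→{q0, q1, q3, q5}; now {q0, q1, q3, q4, q5, q6, q7}.
Read 'a': q0→{q0, q1, q7}, q1→{q2, q3}, q3→{q7}, q4→{q0, q2, q3}, q5→{q3}, q6→{q0, q3, q7}, q7→{q1, q4, q6}; union {q0, q1, q2, q3, q4, q6, q7}; ε-closure = {q0, q1, q2, q3, q4, q5, q6, q7}.
Read 'a': q0→{q0, q1, q7}, q1→{q2, q3}, q2→{q0, q6}, q3→{q7}, q4→{q0, q2, q3}, q5→{q3}, q6→{q0, q3, q7}, q7→{q1, q4, q6}; union {q0, q1, q2, q3, q4, q6, q7}; ε-closure = {q0, q1, q2, q3, q4, q5, q6, q7}.
That set has 8 states.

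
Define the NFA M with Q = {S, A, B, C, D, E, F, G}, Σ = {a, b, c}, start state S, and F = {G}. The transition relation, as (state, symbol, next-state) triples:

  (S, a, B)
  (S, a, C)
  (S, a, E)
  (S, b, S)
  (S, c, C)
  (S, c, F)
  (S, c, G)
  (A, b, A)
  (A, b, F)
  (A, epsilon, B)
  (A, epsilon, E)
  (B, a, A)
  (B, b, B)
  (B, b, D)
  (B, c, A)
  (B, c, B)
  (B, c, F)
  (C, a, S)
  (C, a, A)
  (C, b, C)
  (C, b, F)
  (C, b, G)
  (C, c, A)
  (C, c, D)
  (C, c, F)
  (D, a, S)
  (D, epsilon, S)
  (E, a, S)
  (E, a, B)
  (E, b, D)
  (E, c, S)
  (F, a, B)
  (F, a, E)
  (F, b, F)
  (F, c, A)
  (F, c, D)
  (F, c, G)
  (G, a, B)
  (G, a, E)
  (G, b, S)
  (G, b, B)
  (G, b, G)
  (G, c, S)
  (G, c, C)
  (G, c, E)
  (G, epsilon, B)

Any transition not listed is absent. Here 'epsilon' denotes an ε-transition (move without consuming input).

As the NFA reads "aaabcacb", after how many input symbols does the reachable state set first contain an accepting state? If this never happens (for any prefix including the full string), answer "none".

4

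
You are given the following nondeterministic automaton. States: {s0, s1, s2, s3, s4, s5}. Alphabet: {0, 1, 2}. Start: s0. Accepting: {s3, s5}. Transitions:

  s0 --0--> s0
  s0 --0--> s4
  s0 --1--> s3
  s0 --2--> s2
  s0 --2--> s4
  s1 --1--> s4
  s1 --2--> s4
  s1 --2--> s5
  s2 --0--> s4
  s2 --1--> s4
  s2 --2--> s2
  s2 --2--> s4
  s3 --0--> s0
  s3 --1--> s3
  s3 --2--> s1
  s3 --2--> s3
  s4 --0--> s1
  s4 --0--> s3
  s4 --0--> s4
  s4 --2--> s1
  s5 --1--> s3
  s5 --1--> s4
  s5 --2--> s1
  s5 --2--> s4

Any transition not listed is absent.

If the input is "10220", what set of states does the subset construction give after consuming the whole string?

{s1, s3, s4}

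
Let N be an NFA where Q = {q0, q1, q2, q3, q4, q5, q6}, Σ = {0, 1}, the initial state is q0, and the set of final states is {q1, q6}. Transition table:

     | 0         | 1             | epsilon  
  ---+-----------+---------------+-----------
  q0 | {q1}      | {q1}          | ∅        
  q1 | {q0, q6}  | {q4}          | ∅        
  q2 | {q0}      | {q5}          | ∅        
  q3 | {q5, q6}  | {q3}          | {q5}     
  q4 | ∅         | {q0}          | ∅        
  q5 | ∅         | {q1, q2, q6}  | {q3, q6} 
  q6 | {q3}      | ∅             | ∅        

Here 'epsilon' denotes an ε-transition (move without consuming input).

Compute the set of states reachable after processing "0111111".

{q1}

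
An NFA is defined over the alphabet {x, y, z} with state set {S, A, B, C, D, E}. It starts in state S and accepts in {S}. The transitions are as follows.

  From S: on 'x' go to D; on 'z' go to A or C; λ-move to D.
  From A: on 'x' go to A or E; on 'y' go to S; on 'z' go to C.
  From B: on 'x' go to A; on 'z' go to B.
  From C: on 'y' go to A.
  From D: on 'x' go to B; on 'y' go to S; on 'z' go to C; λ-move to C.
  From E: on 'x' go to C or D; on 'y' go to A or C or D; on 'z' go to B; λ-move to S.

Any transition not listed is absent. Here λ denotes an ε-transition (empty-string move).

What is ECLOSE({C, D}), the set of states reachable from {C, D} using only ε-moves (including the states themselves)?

{C, D}

Begin with {C, D}.
No ε-moves leave this set, so the closure equals the set itself.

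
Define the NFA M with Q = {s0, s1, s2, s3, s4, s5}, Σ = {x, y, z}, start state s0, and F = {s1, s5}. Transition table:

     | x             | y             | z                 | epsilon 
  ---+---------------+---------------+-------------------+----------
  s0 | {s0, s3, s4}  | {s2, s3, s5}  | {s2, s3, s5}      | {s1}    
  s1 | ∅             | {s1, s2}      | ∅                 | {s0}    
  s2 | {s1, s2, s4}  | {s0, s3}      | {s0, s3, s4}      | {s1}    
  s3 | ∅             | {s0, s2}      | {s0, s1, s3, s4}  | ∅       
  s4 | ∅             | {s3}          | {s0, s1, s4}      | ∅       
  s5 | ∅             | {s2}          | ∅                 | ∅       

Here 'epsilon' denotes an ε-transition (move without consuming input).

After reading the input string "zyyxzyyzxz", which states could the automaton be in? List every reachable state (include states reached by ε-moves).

Start: ε-closure({s0}) = {s0, s1}.
Read 'z': s0→{s2, s3, s5}, s1→∅; union {s2, s3, s5}; ε-closure = {s0, s1, s2, s3, s5}.
Read 'y': s0→{s2, s3, s5}, s1→{s1, s2}, s2→{s0, s3}, s3→{s0, s2}, s5→{s2}; now {s0, s1, s2, s3, s5}.
Read 'y': s0→{s2, s3, s5}, s1→{s1, s2}, s2→{s0, s3}, s3→{s0, s2}, s5→{s2}; now {s0, s1, s2, s3, s5}.
Read 'x': s0→{s0, s3, s4}, s1→∅, s2→{s1, s2, s4}, s3→∅, s5→∅; now {s0, s1, s2, s3, s4}.
Read 'z': s0→{s2, s3, s5}, s1→∅, s2→{s0, s3, s4}, s3→{s0, s1, s3, s4}, s4→{s0, s1, s4}; now {s0, s1, s2, s3, s4, s5}.
Read 'y': s0→{s2, s3, s5}, s1→{s1, s2}, s2→{s0, s3}, s3→{s0, s2}, s4→{s3}, s5→{s2}; now {s0, s1, s2, s3, s5}.
Read 'y': s0→{s2, s3, s5}, s1→{s1, s2}, s2→{s0, s3}, s3→{s0, s2}, s5→{s2}; now {s0, s1, s2, s3, s5}.
Read 'z': s0→{s2, s3, s5}, s1→∅, s2→{s0, s3, s4}, s3→{s0, s1, s3, s4}, s5→∅; now {s0, s1, s2, s3, s4, s5}.
Read 'x': s0→{s0, s3, s4}, s1→∅, s2→{s1, s2, s4}, s3→∅, s4→∅, s5→∅; now {s0, s1, s2, s3, s4}.
Read 'z': s0→{s2, s3, s5}, s1→∅, s2→{s0, s3, s4}, s3→{s0, s1, s3, s4}, s4→{s0, s1, s4}; now {s0, s1, s2, s3, s4, s5}.

{s0, s1, s2, s3, s4, s5}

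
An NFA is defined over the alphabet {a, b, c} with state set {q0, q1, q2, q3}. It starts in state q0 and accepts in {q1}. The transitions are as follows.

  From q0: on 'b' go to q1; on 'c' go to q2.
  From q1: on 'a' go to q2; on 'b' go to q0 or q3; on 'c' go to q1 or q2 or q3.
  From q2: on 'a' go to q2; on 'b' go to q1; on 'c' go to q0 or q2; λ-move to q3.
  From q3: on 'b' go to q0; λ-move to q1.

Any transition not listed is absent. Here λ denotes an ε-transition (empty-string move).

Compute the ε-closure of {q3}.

Begin with {q3}.
ε-move q3 → q1; add q1.

{q1, q3}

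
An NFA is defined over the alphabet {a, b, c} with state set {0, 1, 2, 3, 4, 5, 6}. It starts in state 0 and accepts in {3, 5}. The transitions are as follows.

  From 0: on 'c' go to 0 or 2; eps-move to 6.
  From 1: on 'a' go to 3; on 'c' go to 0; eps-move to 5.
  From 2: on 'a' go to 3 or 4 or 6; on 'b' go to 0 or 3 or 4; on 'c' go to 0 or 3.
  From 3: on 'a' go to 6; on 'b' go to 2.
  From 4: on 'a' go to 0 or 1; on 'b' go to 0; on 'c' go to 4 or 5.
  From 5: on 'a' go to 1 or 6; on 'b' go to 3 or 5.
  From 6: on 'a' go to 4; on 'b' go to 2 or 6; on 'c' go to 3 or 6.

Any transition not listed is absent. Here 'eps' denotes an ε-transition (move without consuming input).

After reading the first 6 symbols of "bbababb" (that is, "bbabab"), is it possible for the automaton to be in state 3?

Yes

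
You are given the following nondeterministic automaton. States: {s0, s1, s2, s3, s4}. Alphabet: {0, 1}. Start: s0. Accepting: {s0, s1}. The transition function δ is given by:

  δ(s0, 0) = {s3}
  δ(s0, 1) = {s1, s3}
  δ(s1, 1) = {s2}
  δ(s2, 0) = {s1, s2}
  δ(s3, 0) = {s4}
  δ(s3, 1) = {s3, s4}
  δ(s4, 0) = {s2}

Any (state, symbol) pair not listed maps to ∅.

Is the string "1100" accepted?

Yes

Start in {s0}.
Read '1': s0→{s1, s3}; now {s1, s3}.
Read '1': s1→{s2}, s3→{s3, s4}; now {s2, s3, s4}.
Read '0': s2→{s1, s2}, s3→{s4}, s4→{s2}; now {s1, s2, s4}.
Read '0': s1→∅, s2→{s1, s2}, s4→{s2}; now {s1, s2}.
The final set {s1, s2} contains the accepting state s1.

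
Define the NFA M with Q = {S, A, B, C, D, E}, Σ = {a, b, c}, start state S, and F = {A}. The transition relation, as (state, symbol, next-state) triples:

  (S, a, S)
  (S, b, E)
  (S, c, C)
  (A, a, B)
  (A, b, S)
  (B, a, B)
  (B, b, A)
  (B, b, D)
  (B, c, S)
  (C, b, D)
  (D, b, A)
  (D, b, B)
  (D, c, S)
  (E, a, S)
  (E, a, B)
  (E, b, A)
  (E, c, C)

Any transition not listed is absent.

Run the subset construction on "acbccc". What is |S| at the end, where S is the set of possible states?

0

Start in {S}.
Read 'a': S→{S}; now {S}.
Read 'c': S→{C}; now {C}.
Read 'b': C→{D}; now {D}.
Read 'c': D→{S}; now {S}.
Read 'c': S→{C}; now {C}.
Read 'c': C→∅; now ∅.
That set has 0 states.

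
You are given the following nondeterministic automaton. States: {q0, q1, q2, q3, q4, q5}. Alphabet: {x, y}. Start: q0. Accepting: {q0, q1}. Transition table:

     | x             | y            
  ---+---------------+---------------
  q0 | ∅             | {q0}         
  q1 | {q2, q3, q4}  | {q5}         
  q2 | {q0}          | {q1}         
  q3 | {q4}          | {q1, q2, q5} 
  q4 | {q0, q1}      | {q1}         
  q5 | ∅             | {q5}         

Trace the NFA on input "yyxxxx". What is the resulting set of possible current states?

Start in {q0}.
Read 'y': {q0} → {q0}.
Read 'y': {q0} → {q0}.
Read 'x': {q0} → ∅.
The set is empty and remains empty for the remaining 3 symbols.

∅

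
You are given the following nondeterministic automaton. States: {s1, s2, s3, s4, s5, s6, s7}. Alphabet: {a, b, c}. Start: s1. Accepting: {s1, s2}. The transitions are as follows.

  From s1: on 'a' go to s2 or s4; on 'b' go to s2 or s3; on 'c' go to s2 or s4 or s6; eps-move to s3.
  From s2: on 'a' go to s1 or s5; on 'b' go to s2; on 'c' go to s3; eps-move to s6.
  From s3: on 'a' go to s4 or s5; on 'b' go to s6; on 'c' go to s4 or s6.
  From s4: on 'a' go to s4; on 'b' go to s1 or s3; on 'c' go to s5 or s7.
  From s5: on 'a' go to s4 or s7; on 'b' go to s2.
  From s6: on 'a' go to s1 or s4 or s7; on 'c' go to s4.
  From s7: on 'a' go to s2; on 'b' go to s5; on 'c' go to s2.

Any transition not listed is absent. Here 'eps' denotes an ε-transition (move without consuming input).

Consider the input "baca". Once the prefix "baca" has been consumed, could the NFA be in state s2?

Yes

Start: ε-closure({s1}) = {s1, s3}.
Read 'b': {s1, s3} → {s2, s3, s6}.
Read 'a': {s2, s3, s6} → {s1, s3, s4, s5, s7}.
Read 'c': {s1, s3, s4, s5, s7} → {s2, s4, s5, s6, s7}.
Read 'a': {s2, s4, s5, s6, s7} → {s1, s2, s3, s4, s5, s6, s7}.
State s2 is in {s1, s2, s3, s4, s5, s6, s7}.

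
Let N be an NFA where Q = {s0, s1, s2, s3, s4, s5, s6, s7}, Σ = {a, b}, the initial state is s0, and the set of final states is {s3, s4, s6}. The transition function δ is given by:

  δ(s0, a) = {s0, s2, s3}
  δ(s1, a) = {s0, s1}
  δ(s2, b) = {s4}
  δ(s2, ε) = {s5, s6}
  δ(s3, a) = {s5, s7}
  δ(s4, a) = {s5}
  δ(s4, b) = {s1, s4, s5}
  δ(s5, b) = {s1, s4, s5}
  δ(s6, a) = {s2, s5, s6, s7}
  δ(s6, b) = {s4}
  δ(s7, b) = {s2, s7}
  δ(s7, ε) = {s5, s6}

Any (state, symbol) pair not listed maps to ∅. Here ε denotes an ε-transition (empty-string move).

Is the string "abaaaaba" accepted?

Yes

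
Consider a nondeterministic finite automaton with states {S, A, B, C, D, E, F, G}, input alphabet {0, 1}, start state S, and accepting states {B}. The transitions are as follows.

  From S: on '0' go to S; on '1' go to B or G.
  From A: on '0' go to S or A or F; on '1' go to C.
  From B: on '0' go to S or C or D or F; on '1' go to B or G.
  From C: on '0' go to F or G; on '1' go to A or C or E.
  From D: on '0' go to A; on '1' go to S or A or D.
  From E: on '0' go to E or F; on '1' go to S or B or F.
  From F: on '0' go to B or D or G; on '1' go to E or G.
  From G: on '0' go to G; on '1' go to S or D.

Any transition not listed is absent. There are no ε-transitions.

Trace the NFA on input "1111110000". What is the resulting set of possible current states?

{S, A, B, C, D, E, F, G}

Start in {S}.
Read '1': {S} → {B, G}.
Read '1': {B, G} → {S, B, D, G}.
Read '1': {S, B, D, G} → {S, A, B, D, G}.
Read '1': {S, A, B, D, G} → {S, A, B, C, D, G}.
Read '1': {S, A, B, C, D, G} → {S, A, B, C, D, E, G}.
Read '1': {S, A, B, C, D, E, G} → {S, A, B, C, D, E, F, G}.
Read '0': {S, A, B, C, D, E, F, G} → {S, A, B, C, D, E, F, G}.
Read '0': {S, A, B, C, D, E, F, G} → {S, A, B, C, D, E, F, G}.
Read '0': {S, A, B, C, D, E, F, G} → {S, A, B, C, D, E, F, G}.
Read '0': {S, A, B, C, D, E, F, G} → {S, A, B, C, D, E, F, G}.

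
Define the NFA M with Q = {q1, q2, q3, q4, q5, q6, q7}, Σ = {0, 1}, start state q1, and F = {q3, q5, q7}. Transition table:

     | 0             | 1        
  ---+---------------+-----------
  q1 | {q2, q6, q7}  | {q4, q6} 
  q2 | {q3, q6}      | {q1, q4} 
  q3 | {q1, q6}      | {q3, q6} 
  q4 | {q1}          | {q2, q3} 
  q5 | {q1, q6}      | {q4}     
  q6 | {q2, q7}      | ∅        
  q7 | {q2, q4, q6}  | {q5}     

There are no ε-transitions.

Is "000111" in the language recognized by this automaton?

Yes

Start in {q1}.
Read '0': q1→{q2, q6, q7}; now {q2, q6, q7}.
Read '0': q2→{q3, q6}, q6→{q2, q7}, q7→{q2, q4, q6}; now {q2, q3, q4, q6, q7}.
Read '0': q2→{q3, q6}, q3→{q1, q6}, q4→{q1}, q6→{q2, q7}, q7→{q2, q4, q6}; now {q1, q2, q3, q4, q6, q7}.
Read '1': q1→{q4, q6}, q2→{q1, q4}, q3→{q3, q6}, q4→{q2, q3}, q6→∅, q7→{q5}; now {q1, q2, q3, q4, q5, q6}.
Read '1': q1→{q4, q6}, q2→{q1, q4}, q3→{q3, q6}, q4→{q2, q3}, q5→{q4}, q6→∅; now {q1, q2, q3, q4, q6}.
Read '1': q1→{q4, q6}, q2→{q1, q4}, q3→{q3, q6}, q4→{q2, q3}, q6→∅; now {q1, q2, q3, q4, q6}.
The final set {q1, q2, q3, q4, q6} contains the accepting state q3.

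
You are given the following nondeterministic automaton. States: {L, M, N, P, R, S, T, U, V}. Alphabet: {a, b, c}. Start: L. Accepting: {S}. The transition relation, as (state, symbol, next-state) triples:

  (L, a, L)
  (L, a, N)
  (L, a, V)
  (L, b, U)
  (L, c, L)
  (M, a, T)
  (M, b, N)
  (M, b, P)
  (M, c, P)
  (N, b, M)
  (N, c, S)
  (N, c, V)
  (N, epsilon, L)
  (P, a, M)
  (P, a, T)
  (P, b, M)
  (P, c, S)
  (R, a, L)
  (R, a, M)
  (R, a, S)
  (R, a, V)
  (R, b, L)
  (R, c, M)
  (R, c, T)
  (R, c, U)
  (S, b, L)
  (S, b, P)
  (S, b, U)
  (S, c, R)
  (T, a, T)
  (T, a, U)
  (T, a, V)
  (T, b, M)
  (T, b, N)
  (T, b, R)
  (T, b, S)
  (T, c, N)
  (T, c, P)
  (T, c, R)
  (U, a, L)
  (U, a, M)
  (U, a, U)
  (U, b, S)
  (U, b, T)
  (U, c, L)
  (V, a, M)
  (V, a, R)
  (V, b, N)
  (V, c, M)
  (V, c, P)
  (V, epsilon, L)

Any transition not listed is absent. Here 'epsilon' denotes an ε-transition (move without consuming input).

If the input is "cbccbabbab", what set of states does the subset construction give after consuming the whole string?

{L, M, N, P, R, S, T, U}

Start in {L}.
Read 'c': L→{L}; now {L}.
Read 'b': L→{U}; now {U}.
Read 'c': U→{L}; now {L}.
Read 'c': L→{L}; now {L}.
Read 'b': L→{U}; now {U}.
Read 'a': U→{L, M, U}; now {L, M, U}.
Read 'b': L→{U}, M→{N, P}, U→{S, T}; union {N, P, S, T, U}; ε-closure = {L, N, P, S, T, U}.
Read 'b': L→{U}, N→{M}, P→{M}, S→{L, P, U}, T→{M, N, R, S}, U→{S, T}; now {L, M, N, P, R, S, T, U}.
Read 'a': L→{L, N, V}, M→{T}, N→∅, P→{M, T}, R→{L, M, S, V}, S→∅, T→{T, U, V}, U→{L, M, U}; now {L, M, N, S, T, U, V}.
Read 'b': L→{U}, M→{N, P}, N→{M}, S→{L, P, U}, T→{M, N, R, S}, U→{S, T}, V→{N}; now {L, M, N, P, R, S, T, U}.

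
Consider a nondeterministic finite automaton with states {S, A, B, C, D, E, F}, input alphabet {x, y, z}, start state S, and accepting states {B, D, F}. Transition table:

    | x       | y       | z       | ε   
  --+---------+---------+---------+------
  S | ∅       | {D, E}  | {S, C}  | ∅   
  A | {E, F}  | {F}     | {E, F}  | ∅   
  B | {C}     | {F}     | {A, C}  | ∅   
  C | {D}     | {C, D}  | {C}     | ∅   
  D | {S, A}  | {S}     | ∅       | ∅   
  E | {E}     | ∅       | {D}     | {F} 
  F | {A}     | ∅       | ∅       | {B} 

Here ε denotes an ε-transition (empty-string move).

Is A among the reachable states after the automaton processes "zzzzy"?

No

Start in {S}.
Read 'z': {S} → {S, C}.
Read 'z': {S, C} → {S, C}.
Read 'z': {S, C} → {S, C}.
Read 'z': {S, C} → {S, C}.
Read 'y': {S, C} → {B, C, D, E, F}.
State A is not in {B, C, D, E, F}.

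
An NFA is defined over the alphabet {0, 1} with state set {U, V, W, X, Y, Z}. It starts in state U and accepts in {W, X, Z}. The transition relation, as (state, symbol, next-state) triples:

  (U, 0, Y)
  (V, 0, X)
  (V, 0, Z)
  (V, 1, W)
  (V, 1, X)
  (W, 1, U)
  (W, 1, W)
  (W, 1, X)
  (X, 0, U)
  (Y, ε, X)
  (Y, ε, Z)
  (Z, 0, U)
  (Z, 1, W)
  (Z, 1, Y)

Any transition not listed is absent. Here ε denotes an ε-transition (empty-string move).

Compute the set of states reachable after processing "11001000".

∅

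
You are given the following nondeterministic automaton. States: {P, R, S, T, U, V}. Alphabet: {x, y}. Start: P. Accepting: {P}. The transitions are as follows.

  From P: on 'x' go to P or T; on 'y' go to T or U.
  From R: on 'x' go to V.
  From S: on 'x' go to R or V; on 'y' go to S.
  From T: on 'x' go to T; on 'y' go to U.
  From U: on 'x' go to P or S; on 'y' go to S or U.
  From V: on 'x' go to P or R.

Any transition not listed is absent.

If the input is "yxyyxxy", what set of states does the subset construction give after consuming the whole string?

{T, U}

Start in {P}.
Read 'y': P→{T, U}; now {T, U}.
Read 'x': T→{T}, U→{P, S}; now {P, S, T}.
Read 'y': P→{T, U}, S→{S}, T→{U}; now {S, T, U}.
Read 'y': S→{S}, T→{U}, U→{S, U}; now {S, U}.
Read 'x': S→{R, V}, U→{P, S}; now {P, R, S, V}.
Read 'x': P→{P, T}, R→{V}, S→{R, V}, V→{P, R}; now {P, R, T, V}.
Read 'y': P→{T, U}, R→∅, T→{U}, V→∅; now {T, U}.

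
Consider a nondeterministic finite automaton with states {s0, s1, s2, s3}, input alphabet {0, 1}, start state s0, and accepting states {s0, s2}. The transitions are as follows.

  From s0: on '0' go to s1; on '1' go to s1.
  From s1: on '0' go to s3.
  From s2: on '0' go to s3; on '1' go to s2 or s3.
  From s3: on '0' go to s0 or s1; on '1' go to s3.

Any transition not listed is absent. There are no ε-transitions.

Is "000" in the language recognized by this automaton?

Yes

Start in {s0}.
Read '0': {s0} → {s1}.
Read '0': {s1} → {s3}.
Read '0': {s3} → {s0, s1}.
The final set {s0, s1} contains the accepting state s0.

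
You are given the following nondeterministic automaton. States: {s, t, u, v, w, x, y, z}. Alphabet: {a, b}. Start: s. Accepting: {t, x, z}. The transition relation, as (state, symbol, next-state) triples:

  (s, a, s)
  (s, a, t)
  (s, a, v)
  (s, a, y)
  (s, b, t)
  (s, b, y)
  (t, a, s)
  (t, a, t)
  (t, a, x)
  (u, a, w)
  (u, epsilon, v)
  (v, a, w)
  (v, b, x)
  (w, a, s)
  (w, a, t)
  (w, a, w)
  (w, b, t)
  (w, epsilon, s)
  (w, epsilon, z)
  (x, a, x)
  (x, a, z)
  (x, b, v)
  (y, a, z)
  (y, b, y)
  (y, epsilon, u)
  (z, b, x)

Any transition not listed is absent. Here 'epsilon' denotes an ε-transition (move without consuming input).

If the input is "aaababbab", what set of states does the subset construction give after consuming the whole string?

{t, u, v, x, y}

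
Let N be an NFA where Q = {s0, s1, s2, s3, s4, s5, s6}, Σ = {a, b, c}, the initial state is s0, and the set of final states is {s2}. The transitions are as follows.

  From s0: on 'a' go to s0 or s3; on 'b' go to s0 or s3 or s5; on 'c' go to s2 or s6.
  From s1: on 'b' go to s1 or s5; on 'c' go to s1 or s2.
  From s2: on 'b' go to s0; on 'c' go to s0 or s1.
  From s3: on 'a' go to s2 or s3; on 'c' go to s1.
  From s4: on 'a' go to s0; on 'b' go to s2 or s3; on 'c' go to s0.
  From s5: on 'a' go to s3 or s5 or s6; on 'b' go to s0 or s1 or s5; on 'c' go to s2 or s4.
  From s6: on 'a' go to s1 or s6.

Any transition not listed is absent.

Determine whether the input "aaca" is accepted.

Start in {s0}.
Read 'a': s0→{s0, s3}; now {s0, s3}.
Read 'a': s0→{s0, s3}, s3→{s2, s3}; now {s0, s2, s3}.
Read 'c': s0→{s2, s6}, s2→{s0, s1}, s3→{s1}; now {s0, s1, s2, s6}.
Read 'a': s0→{s0, s3}, s1→∅, s2→∅, s6→{s1, s6}; now {s0, s1, s3, s6}.
The final set {s0, s1, s3, s6} contains no accepting state.

No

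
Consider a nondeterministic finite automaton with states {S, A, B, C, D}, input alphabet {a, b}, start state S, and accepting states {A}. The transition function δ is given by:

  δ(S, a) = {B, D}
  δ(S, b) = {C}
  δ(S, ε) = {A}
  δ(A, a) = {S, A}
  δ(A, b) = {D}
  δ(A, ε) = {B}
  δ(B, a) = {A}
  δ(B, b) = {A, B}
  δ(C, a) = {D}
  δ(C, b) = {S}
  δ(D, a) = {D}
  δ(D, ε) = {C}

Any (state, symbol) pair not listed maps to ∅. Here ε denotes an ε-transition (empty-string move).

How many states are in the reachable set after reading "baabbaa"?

Start: ε-closure({S}) = {S, A, B}.
Read 'b': {S, A, B} → {A, B, C, D}.
Read 'a': {A, B, C, D} → {S, A, B, C, D}.
Read 'a': {S, A, B, C, D} → {S, A, B, C, D}.
Read 'b': {S, A, B, C, D} → {S, A, B, C, D}.
Read 'b': {S, A, B, C, D} → {S, A, B, C, D}.
Read 'a': {S, A, B, C, D} → {S, A, B, C, D}.
Read 'a': {S, A, B, C, D} → {S, A, B, C, D}.
That set has 5 states.

5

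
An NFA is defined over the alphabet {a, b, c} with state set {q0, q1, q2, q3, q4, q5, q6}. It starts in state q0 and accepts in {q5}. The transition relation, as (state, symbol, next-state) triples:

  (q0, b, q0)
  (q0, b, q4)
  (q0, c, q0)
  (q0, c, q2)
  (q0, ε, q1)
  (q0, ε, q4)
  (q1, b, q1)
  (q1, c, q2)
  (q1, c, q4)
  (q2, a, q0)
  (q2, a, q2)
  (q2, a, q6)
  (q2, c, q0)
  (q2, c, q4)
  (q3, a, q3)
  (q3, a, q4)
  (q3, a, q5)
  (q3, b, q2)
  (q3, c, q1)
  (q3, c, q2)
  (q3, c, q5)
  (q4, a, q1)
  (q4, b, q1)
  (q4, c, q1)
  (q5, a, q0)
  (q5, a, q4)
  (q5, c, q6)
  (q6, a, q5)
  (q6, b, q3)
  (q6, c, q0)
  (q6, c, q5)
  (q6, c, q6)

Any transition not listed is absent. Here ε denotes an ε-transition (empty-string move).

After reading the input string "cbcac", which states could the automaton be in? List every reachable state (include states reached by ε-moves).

{q0, q1, q2, q4, q5, q6}

Start: ε-closure({q0}) = {q0, q1, q4}.
Read 'c': q0→{q0, q2}, q1→{q2, q4}, q4→{q1}; now {q0, q1, q2, q4}.
Read 'b': q0→{q0, q4}, q1→{q1}, q2→∅, q4→{q1}; now {q0, q1, q4}.
Read 'c': q0→{q0, q2}, q1→{q2, q4}, q4→{q1}; now {q0, q1, q2, q4}.
Read 'a': q0→∅, q1→∅, q2→{q0, q2, q6}, q4→{q1}; union {q0, q1, q2, q6}; ε-closure = {q0, q1, q2, q4, q6}.
Read 'c': q0→{q0, q2}, q1→{q2, q4}, q2→{q0, q4}, q4→{q1}, q6→{q0, q5, q6}; now {q0, q1, q2, q4, q5, q6}.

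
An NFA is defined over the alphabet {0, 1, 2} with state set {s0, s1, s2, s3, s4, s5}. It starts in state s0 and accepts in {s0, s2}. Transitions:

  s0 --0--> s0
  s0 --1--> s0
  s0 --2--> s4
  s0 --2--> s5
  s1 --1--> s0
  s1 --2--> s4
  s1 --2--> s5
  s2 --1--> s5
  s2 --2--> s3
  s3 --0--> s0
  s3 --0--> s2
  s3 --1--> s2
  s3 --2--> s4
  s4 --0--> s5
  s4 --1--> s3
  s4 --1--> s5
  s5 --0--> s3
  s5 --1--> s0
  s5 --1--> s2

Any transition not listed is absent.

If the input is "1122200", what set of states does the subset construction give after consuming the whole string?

Start in {s0}.
Read '1': s0→{s0}; now {s0}.
Read '1': s0→{s0}; now {s0}.
Read '2': s0→{s4, s5}; now {s4, s5}.
Read '2': s4→∅, s5→∅; now ∅.
The set is empty and remains empty for the remaining 3 symbols.

∅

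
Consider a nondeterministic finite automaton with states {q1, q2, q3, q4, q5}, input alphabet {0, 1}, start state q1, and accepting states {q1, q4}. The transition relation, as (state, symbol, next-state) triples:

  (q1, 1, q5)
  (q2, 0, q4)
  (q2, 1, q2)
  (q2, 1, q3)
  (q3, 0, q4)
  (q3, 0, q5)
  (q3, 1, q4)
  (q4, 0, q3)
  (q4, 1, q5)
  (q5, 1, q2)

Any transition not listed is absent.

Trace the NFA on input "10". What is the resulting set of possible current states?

∅

Start in {q1}.
Read '1': q1→{q5}; now {q5}.
Read '0': q5→∅; now ∅.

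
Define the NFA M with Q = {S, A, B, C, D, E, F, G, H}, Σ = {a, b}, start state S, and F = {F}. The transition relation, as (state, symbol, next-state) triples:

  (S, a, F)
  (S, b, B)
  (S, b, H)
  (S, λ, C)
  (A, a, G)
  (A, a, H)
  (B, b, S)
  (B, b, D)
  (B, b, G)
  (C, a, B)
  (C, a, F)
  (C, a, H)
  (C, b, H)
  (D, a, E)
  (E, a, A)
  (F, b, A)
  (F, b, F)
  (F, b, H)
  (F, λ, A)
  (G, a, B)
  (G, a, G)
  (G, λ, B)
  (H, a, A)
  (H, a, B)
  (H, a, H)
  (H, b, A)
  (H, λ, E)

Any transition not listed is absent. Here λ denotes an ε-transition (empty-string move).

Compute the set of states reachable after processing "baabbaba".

{A, B, E, F, G, H}

Start: ε-closure({S}) = {S, C}.
Read 'b': S→{B, H}, C→{H}; union {B, H}; ε-closure = {B, E, H}.
Read 'a': B→∅, E→{A}, H→{A, B, H}; union {A, B, H}; ε-closure = {A, B, E, H}.
Read 'a': A→{G, H}, B→∅, E→{A}, H→{A, B, H}; union {A, B, G, H}; ε-closure = {A, B, E, G, H}.
Read 'b': A→∅, B→{S, D, G}, E→∅, G→∅, H→{A}; union {S, A, D, G}; ε-closure = {S, A, B, C, D, G}.
Read 'b': S→{B, H}, A→∅, B→{S, D, G}, C→{H}, D→∅, G→∅; union {S, B, D, G, H}; ε-closure = {S, B, C, D, E, G, H}.
Read 'a': S→{F}, B→∅, C→{B, F, H}, D→{E}, E→{A}, G→{B, G}, H→{A, B, H}; now {A, B, E, F, G, H}.
Read 'b': A→∅, B→{S, D, G}, E→∅, F→{A, F, H}, G→∅, H→{A}; union {S, A, D, F, G, H}; ε-closure = {S, A, B, C, D, E, F, G, H}.
Read 'a': S→{F}, A→{G, H}, B→∅, C→{B, F, H}, D→{E}, E→{A}, F→∅, G→{B, G}, H→{A, B, H}; now {A, B, E, F, G, H}.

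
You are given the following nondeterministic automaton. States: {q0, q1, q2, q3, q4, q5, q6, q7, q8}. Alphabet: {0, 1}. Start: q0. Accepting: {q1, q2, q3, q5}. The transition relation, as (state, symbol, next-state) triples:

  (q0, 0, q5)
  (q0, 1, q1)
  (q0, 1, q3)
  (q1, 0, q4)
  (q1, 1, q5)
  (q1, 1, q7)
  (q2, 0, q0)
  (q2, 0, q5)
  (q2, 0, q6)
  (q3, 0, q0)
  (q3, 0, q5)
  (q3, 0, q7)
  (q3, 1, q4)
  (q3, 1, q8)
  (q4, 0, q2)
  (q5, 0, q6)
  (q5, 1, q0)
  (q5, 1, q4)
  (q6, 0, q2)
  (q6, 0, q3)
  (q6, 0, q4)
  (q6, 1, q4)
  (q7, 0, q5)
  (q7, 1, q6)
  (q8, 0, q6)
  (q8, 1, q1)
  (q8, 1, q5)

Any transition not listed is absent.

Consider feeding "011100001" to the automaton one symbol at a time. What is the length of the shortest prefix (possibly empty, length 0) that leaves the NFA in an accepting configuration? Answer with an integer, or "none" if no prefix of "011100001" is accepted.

1

Start in {q0}.
Read '0': q0→{q5}; now {q5}.
None of the earlier sets intersect F, but {q5} does.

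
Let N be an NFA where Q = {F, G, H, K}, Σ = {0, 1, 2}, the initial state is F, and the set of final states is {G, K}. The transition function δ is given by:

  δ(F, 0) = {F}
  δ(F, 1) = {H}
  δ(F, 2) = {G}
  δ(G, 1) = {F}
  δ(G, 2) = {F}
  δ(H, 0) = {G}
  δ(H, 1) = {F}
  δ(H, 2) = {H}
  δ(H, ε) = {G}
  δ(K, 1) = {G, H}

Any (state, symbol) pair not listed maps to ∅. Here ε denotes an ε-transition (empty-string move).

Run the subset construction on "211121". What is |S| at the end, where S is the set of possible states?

1

Start in {F}.
Read '2': F→{G}; now {G}.
Read '1': G→{F}; now {F}.
Read '1': F→{H}; union {H}; ε-closure = {G, H}.
Read '1': G→{F}, H→{F}; now {F}.
Read '2': F→{G}; now {G}.
Read '1': G→{F}; now {F}.
That set has 1 state.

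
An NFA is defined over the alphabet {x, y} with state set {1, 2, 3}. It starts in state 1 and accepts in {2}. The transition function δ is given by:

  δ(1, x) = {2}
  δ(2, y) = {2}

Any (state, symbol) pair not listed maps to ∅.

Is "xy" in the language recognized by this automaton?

Start in {1}.
Read 'x': 1→{2}; now {2}.
Read 'y': 2→{2}; now {2}.
The final set {2} contains the accepting state 2.

Yes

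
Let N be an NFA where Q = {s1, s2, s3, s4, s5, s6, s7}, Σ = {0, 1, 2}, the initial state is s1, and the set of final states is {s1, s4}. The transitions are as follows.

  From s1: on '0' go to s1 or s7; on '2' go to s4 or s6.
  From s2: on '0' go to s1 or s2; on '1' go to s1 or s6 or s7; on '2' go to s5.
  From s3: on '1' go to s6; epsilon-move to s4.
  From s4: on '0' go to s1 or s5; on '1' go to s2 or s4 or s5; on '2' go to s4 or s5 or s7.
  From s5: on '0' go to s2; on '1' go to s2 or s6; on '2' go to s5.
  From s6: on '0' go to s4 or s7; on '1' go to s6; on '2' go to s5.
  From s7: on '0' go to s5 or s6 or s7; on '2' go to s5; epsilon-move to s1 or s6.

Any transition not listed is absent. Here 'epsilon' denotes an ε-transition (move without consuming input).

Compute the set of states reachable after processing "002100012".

{s1, s4, s5, s6, s7}

Start in {s1}.
Read '0': s1→{s1, s7}; union {s1, s7}; ε-closure = {s1, s6, s7}.
Read '0': s1→{s1, s7}, s6→{s4, s7}, s7→{s5, s6, s7}; now {s1, s4, s5, s6, s7}.
Read '2': s1→{s4, s6}, s4→{s4, s5, s7}, s5→{s5}, s6→{s5}, s7→{s5}; union {s4, s5, s6, s7}; ε-closure = {s1, s4, s5, s6, s7}.
Read '1': s1→∅, s4→{s2, s4, s5}, s5→{s2, s6}, s6→{s6}, s7→∅; now {s2, s4, s5, s6}.
Read '0': s2→{s1, s2}, s4→{s1, s5}, s5→{s2}, s6→{s4, s7}; union {s1, s2, s4, s5, s7}; ε-closure = {s1, s2, s4, s5, s6, s7}.
Read '0': s1→{s1, s7}, s2→{s1, s2}, s4→{s1, s5}, s5→{s2}, s6→{s4, s7}, s7→{s5, s6, s7}; now {s1, s2, s4, s5, s6, s7}.
Read '0': s1→{s1, s7}, s2→{s1, s2}, s4→{s1, s5}, s5→{s2}, s6→{s4, s7}, s7→{s5, s6, s7}; now {s1, s2, s4, s5, s6, s7}.
Read '1': s1→∅, s2→{s1, s6, s7}, s4→{s2, s4, s5}, s5→{s2, s6}, s6→{s6}, s7→∅; now {s1, s2, s4, s5, s6, s7}.
Read '2': s1→{s4, s6}, s2→{s5}, s4→{s4, s5, s7}, s5→{s5}, s6→{s5}, s7→{s5}; union {s4, s5, s6, s7}; ε-closure = {s1, s4, s5, s6, s7}.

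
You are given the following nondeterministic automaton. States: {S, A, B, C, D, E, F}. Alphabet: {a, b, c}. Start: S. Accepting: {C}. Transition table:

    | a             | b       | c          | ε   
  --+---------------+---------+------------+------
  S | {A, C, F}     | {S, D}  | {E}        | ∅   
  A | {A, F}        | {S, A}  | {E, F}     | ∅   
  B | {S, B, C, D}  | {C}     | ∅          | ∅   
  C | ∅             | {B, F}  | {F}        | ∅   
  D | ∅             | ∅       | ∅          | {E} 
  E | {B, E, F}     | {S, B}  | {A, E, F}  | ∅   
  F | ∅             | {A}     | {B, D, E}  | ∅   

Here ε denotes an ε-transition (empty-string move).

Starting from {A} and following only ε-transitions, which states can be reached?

Begin with {A}.
No ε-moves leave this set, so the closure equals the set itself.

{A}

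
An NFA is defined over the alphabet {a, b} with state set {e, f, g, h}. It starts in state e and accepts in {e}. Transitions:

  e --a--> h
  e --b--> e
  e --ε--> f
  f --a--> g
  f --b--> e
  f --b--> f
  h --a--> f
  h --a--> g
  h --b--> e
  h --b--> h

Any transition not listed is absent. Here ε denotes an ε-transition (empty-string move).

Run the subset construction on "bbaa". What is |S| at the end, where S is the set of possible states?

Start: ε-closure({e}) = {e, f}.
Read 'b': {e, f} → {e, f}.
Read 'b': {e, f} → {e, f}.
Read 'a': {e, f} → {g, h}.
Read 'a': {g, h} → {f, g}.
That set has 2 states.

2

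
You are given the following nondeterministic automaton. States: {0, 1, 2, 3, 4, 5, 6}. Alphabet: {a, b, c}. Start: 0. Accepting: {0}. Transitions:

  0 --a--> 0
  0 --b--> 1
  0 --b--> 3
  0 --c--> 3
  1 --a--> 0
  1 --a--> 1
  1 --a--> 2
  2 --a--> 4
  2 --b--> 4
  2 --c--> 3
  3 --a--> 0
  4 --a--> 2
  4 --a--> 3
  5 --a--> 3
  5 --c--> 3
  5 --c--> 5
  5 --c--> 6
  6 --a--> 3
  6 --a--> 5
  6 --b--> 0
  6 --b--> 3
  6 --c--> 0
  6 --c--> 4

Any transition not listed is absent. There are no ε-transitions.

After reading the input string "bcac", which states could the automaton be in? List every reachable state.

Start in {0}.
Read 'b': {0} → {1, 3}.
Read 'c': {1, 3} → ∅.
The set is empty and remains empty for the remaining 2 symbols.

∅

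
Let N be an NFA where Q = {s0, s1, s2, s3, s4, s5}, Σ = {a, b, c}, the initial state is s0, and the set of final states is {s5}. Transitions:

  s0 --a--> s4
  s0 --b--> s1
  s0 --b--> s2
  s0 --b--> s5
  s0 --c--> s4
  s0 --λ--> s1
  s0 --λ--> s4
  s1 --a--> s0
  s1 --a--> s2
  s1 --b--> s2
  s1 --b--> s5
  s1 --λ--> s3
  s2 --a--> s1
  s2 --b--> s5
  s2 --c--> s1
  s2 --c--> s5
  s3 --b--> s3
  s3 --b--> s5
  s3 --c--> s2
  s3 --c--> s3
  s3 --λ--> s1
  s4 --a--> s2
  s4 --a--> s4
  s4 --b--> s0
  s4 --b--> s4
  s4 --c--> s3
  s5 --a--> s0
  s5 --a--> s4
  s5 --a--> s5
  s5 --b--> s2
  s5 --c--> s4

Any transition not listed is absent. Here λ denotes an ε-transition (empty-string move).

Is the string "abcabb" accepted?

Yes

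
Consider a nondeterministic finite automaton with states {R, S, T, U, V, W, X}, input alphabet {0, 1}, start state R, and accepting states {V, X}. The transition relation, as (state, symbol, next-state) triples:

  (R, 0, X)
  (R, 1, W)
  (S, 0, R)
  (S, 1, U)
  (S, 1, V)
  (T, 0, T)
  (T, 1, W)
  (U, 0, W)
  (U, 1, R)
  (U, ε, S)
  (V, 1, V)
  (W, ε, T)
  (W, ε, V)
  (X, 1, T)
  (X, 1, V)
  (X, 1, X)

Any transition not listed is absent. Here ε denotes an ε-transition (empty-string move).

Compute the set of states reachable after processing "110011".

Start in {R}.
Read '1': {R} → {T, V, W}.
Read '1': {T, V, W} → {T, V, W}.
Read '0': {T, V, W} → {T}.
Read '0': {T} → {T}.
Read '1': {T} → {T, V, W}.
Read '1': {T, V, W} → {T, V, W}.

{T, V, W}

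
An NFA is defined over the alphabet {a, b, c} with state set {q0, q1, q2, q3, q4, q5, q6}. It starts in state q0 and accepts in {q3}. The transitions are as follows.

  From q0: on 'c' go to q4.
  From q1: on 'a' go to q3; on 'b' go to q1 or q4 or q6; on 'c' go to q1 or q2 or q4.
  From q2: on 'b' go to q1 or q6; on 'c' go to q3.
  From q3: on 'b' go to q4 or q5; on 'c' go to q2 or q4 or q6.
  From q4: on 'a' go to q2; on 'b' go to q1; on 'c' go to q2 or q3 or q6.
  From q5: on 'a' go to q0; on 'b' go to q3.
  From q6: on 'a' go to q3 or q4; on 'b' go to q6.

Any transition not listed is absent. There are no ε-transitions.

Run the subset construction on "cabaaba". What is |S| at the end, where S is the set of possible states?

2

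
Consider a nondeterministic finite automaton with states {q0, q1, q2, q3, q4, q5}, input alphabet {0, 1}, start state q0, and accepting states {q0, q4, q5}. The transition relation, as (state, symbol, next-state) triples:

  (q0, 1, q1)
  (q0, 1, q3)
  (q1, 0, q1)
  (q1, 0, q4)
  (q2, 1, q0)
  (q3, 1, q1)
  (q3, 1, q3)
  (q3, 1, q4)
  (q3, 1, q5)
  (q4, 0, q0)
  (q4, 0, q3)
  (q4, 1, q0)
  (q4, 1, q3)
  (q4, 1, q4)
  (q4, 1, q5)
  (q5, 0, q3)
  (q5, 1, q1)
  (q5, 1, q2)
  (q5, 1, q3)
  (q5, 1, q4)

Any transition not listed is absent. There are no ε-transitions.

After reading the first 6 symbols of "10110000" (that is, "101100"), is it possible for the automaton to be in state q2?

No

Start in {q0}.
Read '1': q0→{q1, q3}; now {q1, q3}.
Read '0': q1→{q1, q4}, q3→∅; now {q1, q4}.
Read '1': q1→∅, q4→{q0, q3, q4, q5}; now {q0, q3, q4, q5}.
Read '1': q0→{q1, q3}, q3→{q1, q3, q4, q5}, q4→{q0, q3, q4, q5}, q5→{q1, q2, q3, q4}; now {q0, q1, q2, q3, q4, q5}.
Read '0': q0→∅, q1→{q1, q4}, q2→∅, q3→∅, q4→{q0, q3}, q5→{q3}; now {q0, q1, q3, q4}.
Read '0': q0→∅, q1→{q1, q4}, q3→∅, q4→{q0, q3}; now {q0, q1, q3, q4}.
State q2 is not in {q0, q1, q3, q4}.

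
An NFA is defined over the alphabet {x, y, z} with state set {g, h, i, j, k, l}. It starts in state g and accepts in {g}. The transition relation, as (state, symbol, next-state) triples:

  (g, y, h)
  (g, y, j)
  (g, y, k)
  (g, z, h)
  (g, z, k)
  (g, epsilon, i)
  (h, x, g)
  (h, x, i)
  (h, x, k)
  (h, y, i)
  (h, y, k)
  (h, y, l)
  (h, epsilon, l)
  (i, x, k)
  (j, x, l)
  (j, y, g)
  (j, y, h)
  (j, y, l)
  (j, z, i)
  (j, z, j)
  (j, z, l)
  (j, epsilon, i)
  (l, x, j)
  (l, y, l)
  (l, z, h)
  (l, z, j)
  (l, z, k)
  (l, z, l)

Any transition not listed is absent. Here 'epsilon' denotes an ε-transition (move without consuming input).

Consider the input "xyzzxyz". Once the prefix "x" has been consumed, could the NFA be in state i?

Start: ε-closure({g}) = {g, i}.
Read 'x': g→∅, i→{k}; now {k}.
State i is not in {k}.

No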